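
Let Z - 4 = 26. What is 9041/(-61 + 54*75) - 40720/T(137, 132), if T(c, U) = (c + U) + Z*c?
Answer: -122841541/17467831 ≈ -7.0324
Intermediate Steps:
Z = 30 (Z = 4 + 26 = 30)
T(c, U) = U + 31*c (T(c, U) = (c + U) + 30*c = (U + c) + 30*c = U + 31*c)
9041/(-61 + 54*75) - 40720/T(137, 132) = 9041/(-61 + 54*75) - 40720/(132 + 31*137) = 9041/(-61 + 4050) - 40720/(132 + 4247) = 9041/3989 - 40720/4379 = -122841541/17467831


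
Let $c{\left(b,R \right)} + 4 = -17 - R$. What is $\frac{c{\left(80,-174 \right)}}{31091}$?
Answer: $\frac{153}{31091} \approx 0.004921$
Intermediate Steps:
$c{\left(b,R \right)} = -21 - R$ ($c{\left(b,R \right)} = -4 - \left(17 + R\right) = -21 - R$)
$\frac{c{\left(80,-174 \right)}}{31091} = \frac{-21 - -174}{31091} = \left(-21 + 174\right) \frac{1}{31091} = 153 \cdot \frac{1}{31091} = \frac{153}{31091}$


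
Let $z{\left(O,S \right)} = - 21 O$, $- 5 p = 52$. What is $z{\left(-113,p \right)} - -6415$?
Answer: $8788$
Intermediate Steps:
$p = - \frac{52}{5}$ ($p = \left(- \frac{1}{5}\right) 52 = - \frac{52}{5} \approx -10.4$)
$z{\left(-113,p \right)} - -6415 = \left(-21\right) \left(-113\right) - -6415 = 2373 + 6415 = 8788$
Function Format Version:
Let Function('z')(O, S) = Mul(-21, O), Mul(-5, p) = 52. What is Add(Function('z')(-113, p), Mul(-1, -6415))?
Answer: 8788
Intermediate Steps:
p = Rational(-52, 5) (p = Mul(Rational(-1, 5), 52) = Rational(-52, 5) ≈ -10.400)
Add(Function('z')(-113, p), Mul(-1, -6415)) = Add(Mul(-21, -113), Mul(-1, -6415)) = Add(2373, 6415) = 8788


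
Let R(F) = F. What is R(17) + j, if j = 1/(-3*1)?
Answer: 50/3 ≈ 16.667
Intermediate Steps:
j = -⅓ (j = 1/(-3) = -⅓ ≈ -0.33333)
R(17) + j = 17 - ⅓ = 50/3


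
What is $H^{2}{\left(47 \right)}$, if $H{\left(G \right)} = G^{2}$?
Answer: $4879681$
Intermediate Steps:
$H^{2}{\left(47 \right)} = \left(47^{2}\right)^{2} = 2209^{2} = 4879681$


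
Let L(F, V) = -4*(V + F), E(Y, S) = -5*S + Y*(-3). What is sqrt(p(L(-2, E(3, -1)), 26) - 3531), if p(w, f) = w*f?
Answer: 3*I*sqrt(323) ≈ 53.917*I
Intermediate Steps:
E(Y, S) = -5*S - 3*Y
L(F, V) = -4*F - 4*V (L(F, V) = -4*(F + V) = -4*F - 4*V)
p(w, f) = f*w
sqrt(p(L(-2, E(3, -1)), 26) - 3531) = sqrt(26*(-4*(-2) - 4*(-5*(-1) - 3*3)) - 3531) = sqrt(26*(8 - 4*(5 - 9)) - 3531) = sqrt(26*(8 - 4*(-4)) - 3531) = sqrt(26*(8 + 16) - 3531) = sqrt(26*24 - 3531) = sqrt(624 - 3531) = sqrt(-2907) = 3*I*sqrt(323)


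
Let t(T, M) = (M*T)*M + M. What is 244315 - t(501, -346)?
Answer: -59733055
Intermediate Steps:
t(T, M) = M + T*M² (t(T, M) = T*M² + M = M + T*M²)
244315 - t(501, -346) = 244315 - (-346)*(1 - 346*501) = 244315 - (-346)*(1 - 173346) = 244315 - (-346)*(-173345) = 244315 - 1*59977370 = 244315 - 59977370 = -59733055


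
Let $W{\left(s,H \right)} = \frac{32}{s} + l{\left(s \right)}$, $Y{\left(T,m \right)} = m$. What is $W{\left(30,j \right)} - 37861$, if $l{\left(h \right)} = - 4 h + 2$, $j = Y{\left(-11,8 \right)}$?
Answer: $- \frac{569669}{15} \approx -37978.0$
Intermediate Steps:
$j = 8$
$l{\left(h \right)} = 2 - 4 h$
$W{\left(s,H \right)} = 2 - 4 s + \frac{32}{s}$ ($W{\left(s,H \right)} = \frac{32}{s} - \left(-2 + 4 s\right) = 2 - 4 s + \frac{32}{s}$)
$W{\left(30,j \right)} - 37861 = \left(2 - 120 + \frac{32}{30}\right) - 37861 = \left(2 - 120 + 32 \cdot \frac{1}{30}\right) - 37861 = \left(2 - 120 + \frac{16}{15}\right) - 37861 = - \frac{1754}{15} - 37861 = - \frac{569669}{15}$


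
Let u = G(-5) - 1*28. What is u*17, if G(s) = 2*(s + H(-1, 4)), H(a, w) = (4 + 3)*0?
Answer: -646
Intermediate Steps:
H(a, w) = 0 (H(a, w) = 7*0 = 0)
G(s) = 2*s (G(s) = 2*(s + 0) = 2*s)
u = -38 (u = 2*(-5) - 1*28 = -10 - 28 = -38)
u*17 = -38*17 = -646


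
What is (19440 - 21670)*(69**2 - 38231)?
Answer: 74638100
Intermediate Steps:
(19440 - 21670)*(69**2 - 38231) = -2230*(4761 - 38231) = -2230*(-33470) = 74638100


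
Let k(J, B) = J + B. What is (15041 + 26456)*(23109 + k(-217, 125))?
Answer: 955136449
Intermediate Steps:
k(J, B) = B + J
(15041 + 26456)*(23109 + k(-217, 125)) = (15041 + 26456)*(23109 + (125 - 217)) = 41497*(23109 - 92) = 41497*23017 = 955136449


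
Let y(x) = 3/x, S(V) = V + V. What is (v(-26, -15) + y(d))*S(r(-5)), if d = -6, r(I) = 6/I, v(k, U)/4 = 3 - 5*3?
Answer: 582/5 ≈ 116.40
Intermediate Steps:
v(k, U) = -48 (v(k, U) = 4*(3 - 5*3) = 4*(3 - 15) = 4*(-12) = -48)
S(V) = 2*V
(v(-26, -15) + y(d))*S(r(-5)) = (-48 + 3/(-6))*(2*(6/(-5))) = (-48 + 3*(-⅙))*(2*(6*(-⅕))) = (-48 - ½)*(2*(-6/5)) = -97/2*(-12/5) = 582/5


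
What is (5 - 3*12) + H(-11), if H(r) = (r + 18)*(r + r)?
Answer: -185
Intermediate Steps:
H(r) = 2*r*(18 + r) (H(r) = (18 + r)*(2*r) = 2*r*(18 + r))
(5 - 3*12) + H(-11) = (5 - 3*12) + 2*(-11)*(18 - 11) = (5 - 36) + 2*(-11)*7 = -31 - 154 = -185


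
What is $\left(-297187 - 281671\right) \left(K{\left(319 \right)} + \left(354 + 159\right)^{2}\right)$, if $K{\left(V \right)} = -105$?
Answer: $-152276700912$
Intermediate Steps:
$\left(-297187 - 281671\right) \left(K{\left(319 \right)} + \left(354 + 159\right)^{2}\right) = \left(-297187 - 281671\right) \left(-105 + \left(354 + 159\right)^{2}\right) = - 578858 \left(-105 + 513^{2}\right) = - 578858 \left(-105 + 263169\right) = \left(-578858\right) 263064 = -152276700912$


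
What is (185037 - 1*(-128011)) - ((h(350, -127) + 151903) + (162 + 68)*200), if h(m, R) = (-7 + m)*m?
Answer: -4905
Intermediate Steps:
h(m, R) = m*(-7 + m)
(185037 - 1*(-128011)) - ((h(350, -127) + 151903) + (162 + 68)*200) = (185037 - 1*(-128011)) - ((350*(-7 + 350) + 151903) + (162 + 68)*200) = (185037 + 128011) - ((350*343 + 151903) + 230*200) = 313048 - ((120050 + 151903) + 46000) = 313048 - (271953 + 46000) = 313048 - 1*317953 = 313048 - 317953 = -4905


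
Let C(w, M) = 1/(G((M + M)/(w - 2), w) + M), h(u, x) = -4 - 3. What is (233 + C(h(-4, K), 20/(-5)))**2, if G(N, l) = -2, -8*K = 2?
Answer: 1951609/36 ≈ 54211.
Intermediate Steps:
K = -1/4 (K = -1/8*2 = -1/4 ≈ -0.25000)
h(u, x) = -7
C(w, M) = 1/(-2 + M)
(233 + C(h(-4, K), 20/(-5)))**2 = (233 + 1/(-2 + 20/(-5)))**2 = (233 + 1/(-2 + 20*(-1/5)))**2 = (233 + 1/(-2 - 4))**2 = (233 + 1/(-6))**2 = (233 - 1/6)**2 = (1397/6)**2 = 1951609/36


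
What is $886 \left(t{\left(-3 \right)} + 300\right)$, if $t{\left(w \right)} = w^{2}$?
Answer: $273774$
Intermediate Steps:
$886 \left(t{\left(-3 \right)} + 300\right) = 886 \left(\left(-3\right)^{2} + 300\right) = 886 \left(9 + 300\right) = 886 \cdot 309 = 273774$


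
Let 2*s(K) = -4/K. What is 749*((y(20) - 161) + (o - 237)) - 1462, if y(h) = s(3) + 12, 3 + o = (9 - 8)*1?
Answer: -877720/3 ≈ -2.9257e+5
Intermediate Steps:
s(K) = -2/K (s(K) = (-4/K)/2 = -2/K)
o = -2 (o = -3 + (9 - 8)*1 = -3 + 1*1 = -3 + 1 = -2)
y(h) = 34/3 (y(h) = -2/3 + 12 = -2*⅓ + 12 = -⅔ + 12 = 34/3)
749*((y(20) - 161) + (o - 237)) - 1462 = 749*((34/3 - 161) + (-2 - 237)) - 1462 = 749*(-449/3 - 239) - 1462 = 749*(-1166/3) - 1462 = -873334/3 - 1462 = -877720/3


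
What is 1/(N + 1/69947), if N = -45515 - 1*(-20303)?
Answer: -69947/1763503763 ≈ -3.9664e-5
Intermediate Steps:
N = -25212 (N = -45515 + 20303 = -25212)
1/(N + 1/69947) = 1/(-25212 + 1/69947) = 1/(-1763503763/69947) = -69947/1763503763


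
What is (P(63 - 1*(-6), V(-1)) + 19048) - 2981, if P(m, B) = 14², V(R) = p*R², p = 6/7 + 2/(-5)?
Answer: 16263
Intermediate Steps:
p = 16/35 (p = 6*(⅐) + 2*(-⅕) = 6/7 - ⅖ = 16/35 ≈ 0.45714)
V(R) = 16*R²/35
P(m, B) = 196
(P(63 - 1*(-6), V(-1)) + 19048) - 2981 = (196 + 19048) - 2981 = 19244 - 2981 = 16263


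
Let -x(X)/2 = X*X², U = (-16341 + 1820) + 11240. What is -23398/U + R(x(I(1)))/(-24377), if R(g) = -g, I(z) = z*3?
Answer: 570195872/79980937 ≈ 7.1292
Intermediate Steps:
U = -3281 (U = -14521 + 11240 = -3281)
I(z) = 3*z
x(X) = -2*X³ (x(X) = -2*X*X² = -2*X³)
-23398/U + R(x(I(1)))/(-24377) = -23398/(-3281) - (-2)*(3*1)³/(-24377) = -23398*(-1/3281) - (-2)*3³*(-1/24377) = 23398/3281 - (-2)*27*(-1/24377) = 23398/3281 - 1*(-54)*(-1/24377) = 23398/3281 + 54*(-1/24377) = 23398/3281 - 54/24377 = 570195872/79980937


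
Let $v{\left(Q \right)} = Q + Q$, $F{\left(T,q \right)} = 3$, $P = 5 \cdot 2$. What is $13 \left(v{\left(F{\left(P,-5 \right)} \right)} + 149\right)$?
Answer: $2015$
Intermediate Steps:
$P = 10$
$v{\left(Q \right)} = 2 Q$
$13 \left(v{\left(F{\left(P,-5 \right)} \right)} + 149\right) = 13 \left(2 \cdot 3 + 149\right) = 13 \left(6 + 149\right) = 13 \cdot 155 = 2015$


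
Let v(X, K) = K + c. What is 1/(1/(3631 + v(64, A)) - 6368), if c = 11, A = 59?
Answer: -3701/23567967 ≈ -0.00015704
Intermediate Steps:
v(X, K) = 11 + K (v(X, K) = K + 11 = 11 + K)
1/(1/(3631 + v(64, A)) - 6368) = 1/(1/(3631 + (11 + 59)) - 6368) = 1/(1/(3631 + 70) - 6368) = 1/(1/3701 - 6368) = 1/(-23567967/3701) = -3701/23567967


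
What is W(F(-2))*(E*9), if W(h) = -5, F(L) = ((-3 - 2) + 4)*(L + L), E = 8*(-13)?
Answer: 4680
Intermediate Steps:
E = -104
F(L) = -2*L (F(L) = (-5 + 4)*(2*L) = -2*L)
W(F(-2))*(E*9) = -(-520)*9 = -5*(-936) = 4680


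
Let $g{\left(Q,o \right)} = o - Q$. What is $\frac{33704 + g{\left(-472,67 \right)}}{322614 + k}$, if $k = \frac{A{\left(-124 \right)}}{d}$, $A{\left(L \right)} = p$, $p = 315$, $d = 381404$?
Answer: $\frac{13060417172}{123046270371} \approx 0.10614$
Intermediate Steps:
$A{\left(L \right)} = 315$
$k = \frac{315}{381404} \approx 0.0008259$
$\frac{33704 + g{\left(-472,67 \right)}}{322614 + k} = \frac{33704 + \left(67 - -472\right)}{322614 + \frac{315}{381404}} = \frac{33704 + \left(67 + 472\right)}{\frac{123046270371}{381404}} = \left(33704 + 539\right) \frac{381404}{123046270371} = 34243 \cdot \frac{381404}{123046270371} = \frac{13060417172}{123046270371}$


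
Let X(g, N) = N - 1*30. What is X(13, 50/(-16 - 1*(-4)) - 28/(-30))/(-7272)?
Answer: 997/218160 ≈ 0.0045700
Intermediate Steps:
X(g, N) = -30 + N (X(g, N) = N - 30 = -30 + N)
X(13, 50/(-16 - 1*(-4)) - 28/(-30))/(-7272) = (-30 + (50/(-16 - 1*(-4)) - 28/(-30)))/(-7272) = (-30 + (50/(-16 + 4) - 28*(-1/30)))*(-1/7272) = (-30 + (50/(-12) + 14/15))*(-1/7272) = (-30 + (50*(-1/12) + 14/15))*(-1/7272) = (-30 + (-25/6 + 14/15))*(-1/7272) = (-30 - 97/30)*(-1/7272) = -997/30*(-1/7272) = 997/218160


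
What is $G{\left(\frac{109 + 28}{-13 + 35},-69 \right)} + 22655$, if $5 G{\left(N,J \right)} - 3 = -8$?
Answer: $22654$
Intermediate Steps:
$G{\left(N,J \right)} = -1$ ($G{\left(N,J \right)} = \frac{3}{5} + \frac{1}{5} \left(-8\right) = \frac{3}{5} - \frac{8}{5} = -1$)
$G{\left(\frac{109 + 28}{-13 + 35},-69 \right)} + 22655 = -1 + 22655 = 22654$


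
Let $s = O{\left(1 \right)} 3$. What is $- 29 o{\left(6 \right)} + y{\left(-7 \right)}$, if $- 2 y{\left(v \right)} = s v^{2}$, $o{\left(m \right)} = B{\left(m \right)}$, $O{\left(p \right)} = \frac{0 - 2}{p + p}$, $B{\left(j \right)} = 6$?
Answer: $- \frac{201}{2} \approx -100.5$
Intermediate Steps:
$O{\left(p \right)} = - \frac{1}{p}$ ($O{\left(p \right)} = - \frac{2}{2 p} = - 2 \frac{1}{2 p} = - \frac{1}{p}$)
$o{\left(m \right)} = 6$
$s = -3$ ($s = - 1^{-1} \cdot 3 = \left(-1\right) 1 \cdot 3 = \left(-1\right) 3 = -3$)
$y{\left(v \right)} = \frac{3 v^{2}}{2}$ ($y{\left(v \right)} = - \frac{\left(-3\right) v^{2}}{2} = \frac{3 v^{2}}{2}$)
$- 29 o{\left(6 \right)} + y{\left(-7 \right)} = \left(-29\right) 6 + \frac{3 \left(-7\right)^{2}}{2} = -174 + \frac{3}{2} \cdot 49 = -174 + \frac{147}{2} = - \frac{201}{2}$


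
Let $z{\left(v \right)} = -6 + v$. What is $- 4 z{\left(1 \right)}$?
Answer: $20$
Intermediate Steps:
$- 4 z{\left(1 \right)} = - 4 \left(-6 + 1\right) = \left(-4\right) \left(-5\right) = 20$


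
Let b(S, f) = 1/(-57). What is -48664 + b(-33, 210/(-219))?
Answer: -2773849/57 ≈ -48664.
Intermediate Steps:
b(S, f) = -1/57
-48664 + b(-33, 210/(-219)) = -48664 - 1/57 = -2773849/57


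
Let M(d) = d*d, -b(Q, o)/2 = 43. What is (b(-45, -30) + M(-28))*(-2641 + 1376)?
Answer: -882970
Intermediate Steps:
b(Q, o) = -86 (b(Q, o) = -2*43 = -86)
M(d) = d²
(b(-45, -30) + M(-28))*(-2641 + 1376) = (-86 + (-28)²)*(-2641 + 1376) = (-86 + 784)*(-1265) = 698*(-1265) = -882970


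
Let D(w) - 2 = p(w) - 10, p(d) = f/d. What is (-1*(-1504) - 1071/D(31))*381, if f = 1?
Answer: 154186509/247 ≈ 6.2424e+5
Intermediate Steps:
p(d) = 1/d
D(w) = -8 + 1/w (D(w) = 2 + (1/w - 10) = 2 + (-10 + 1/w) = -8 + 1/w)
(-1*(-1504) - 1071/D(31))*381 = (-1*(-1504) - 1071/(-8 + 1/31))*381 = (1504 - 1071/(-8 + 1/31))*381 = (1504 - 1071/(-247/31))*381 = (1504 - 1071*(-31/247))*381 = (1504 + 33201/247)*381 = (404689/247)*381 = 154186509/247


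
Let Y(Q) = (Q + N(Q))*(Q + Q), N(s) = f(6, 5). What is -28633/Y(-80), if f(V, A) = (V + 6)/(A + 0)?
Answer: -28633/12416 ≈ -2.3061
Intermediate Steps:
f(V, A) = (6 + V)/A
N(s) = 12/5 (N(s) = (6 + 6)/5 = (⅕)*12 = 12/5)
Y(Q) = 2*Q*(12/5 + Q) (Y(Q) = (Q + 12/5)*(Q + Q) = (12/5 + Q)*(2*Q) = 2*Q*(12/5 + Q))
-28633/Y(-80) = -28633*(-1/(32*(12 + 5*(-80)))) = -28633*(-1/(32*(12 - 400))) = -28633/((⅖)*(-80)*(-388)) = -28633/12416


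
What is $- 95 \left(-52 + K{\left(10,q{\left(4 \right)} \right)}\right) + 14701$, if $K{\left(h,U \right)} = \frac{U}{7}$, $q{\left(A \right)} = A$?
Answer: $\frac{137107}{7} \approx 19587.0$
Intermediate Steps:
$K{\left(h,U \right)} = \frac{U}{7}$ ($K{\left(h,U \right)} = U \frac{1}{7} = \frac{U}{7}$)
$- 95 \left(-52 + K{\left(10,q{\left(4 \right)} \right)}\right) + 14701 = - 95 \left(-52 + \frac{1}{7} \cdot 4\right) + 14701 = - 95 \left(-52 + \frac{4}{7}\right) + 14701 = \left(-95\right) \left(- \frac{360}{7}\right) + 14701 = \frac{34200}{7} + 14701 = \frac{137107}{7}$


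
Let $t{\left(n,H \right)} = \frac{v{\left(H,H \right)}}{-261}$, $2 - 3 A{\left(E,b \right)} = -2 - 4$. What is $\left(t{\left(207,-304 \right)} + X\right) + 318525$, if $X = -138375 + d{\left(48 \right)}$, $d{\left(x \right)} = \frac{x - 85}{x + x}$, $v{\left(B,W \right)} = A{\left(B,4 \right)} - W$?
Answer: $\frac{4513799303}{25056} \approx 1.8015 \cdot 10^{5}$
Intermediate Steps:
$A{\left(E,b \right)} = \frac{8}{3}$ ($A{\left(E,b \right)} = \frac{2}{3} - \frac{-2 - 4}{3} = \frac{2}{3} - -2 = \frac{2}{3} + 2 = \frac{8}{3}$)
$v{\left(B,W \right)} = \frac{8}{3} - W$
$d{\left(x \right)} = \frac{-85 + x}{2 x}$
$X = - \frac{13284037}{96}$ ($X = -138375 + \frac{-85 + 48}{2 \cdot 48} = -138375 + \frac{1}{2} \cdot \frac{1}{48} \left(-37\right) = -138375 - \frac{37}{96} = - \frac{13284037}{96} \approx -1.3838 \cdot 10^{5}$)
$t{\left(n,H \right)} = - \frac{8}{783} + \frac{H}{261}$ ($t{\left(n,H \right)} = \frac{\frac{8}{3} - H}{-261} = \left(\frac{8}{3} - H\right) \left(- \frac{1}{261}\right) = - \frac{8}{783} + \frac{H}{261}$)
$\left(t{\left(207,-304 \right)} + X\right) + 318525 = \left(\left(- \frac{8}{783} + \frac{1}{261} \left(-304\right)\right) - \frac{13284037}{96}\right) + 318525 = \left(\left(- \frac{8}{783} - \frac{304}{261}\right) - \frac{13284037}{96}\right) + 318525 = \left(- \frac{920}{783} - \frac{13284037}{96}\right) + 318525 = - \frac{3467163097}{25056} + 318525 = \frac{4513799303}{25056}$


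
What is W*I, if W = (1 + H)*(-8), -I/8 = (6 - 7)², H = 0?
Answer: 64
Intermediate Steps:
I = -8 (I = -8*(6 - 7)² = -8*(-1)² = -8*1 = -8)
W = -8 (W = (1 + 0)*(-8) = 1*(-8) = -8)
W*I = -8*(-8) = 64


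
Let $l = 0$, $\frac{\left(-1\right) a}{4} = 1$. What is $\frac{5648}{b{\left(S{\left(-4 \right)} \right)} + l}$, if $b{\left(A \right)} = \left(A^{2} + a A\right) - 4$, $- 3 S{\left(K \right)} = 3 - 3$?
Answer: $-1412$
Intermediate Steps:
$a = -4$ ($a = \left(-4\right) 1 = -4$)
$S{\left(K \right)} = 0$ ($S{\left(K \right)} = - \frac{3 - 3}{3} = \left(- \frac{1}{3}\right) 0 = 0$)
$b{\left(A \right)} = -4 + A^{2} - 4 A$ ($b{\left(A \right)} = \left(A^{2} - 4 A\right) - 4 = -4 + A^{2} - 4 A$)
$\frac{5648}{b{\left(S{\left(-4 \right)} \right)} + l} = \frac{5648}{\left(-4 + 0^{2} - 0\right) + 0} = \frac{5648}{\left(-4 + 0 + 0\right) + 0} = \frac{5648}{-4 + 0} = \frac{5648}{-4} = 5648 \left(- \frac{1}{4}\right) = -1412$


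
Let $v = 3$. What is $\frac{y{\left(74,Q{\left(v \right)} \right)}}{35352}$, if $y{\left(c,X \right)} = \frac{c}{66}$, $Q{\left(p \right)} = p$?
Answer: $\frac{37}{1166616} \approx 3.1716 \cdot 10^{-5}$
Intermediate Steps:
$y{\left(c,X \right)} = \frac{c}{66}$ ($y{\left(c,X \right)} = c \frac{1}{66} = \frac{c}{66}$)
$\frac{y{\left(74,Q{\left(v \right)} \right)}}{35352} = \frac{\frac{1}{66} \cdot 74}{35352} = \frac{37}{33} \cdot \frac{1}{35352} = \frac{37}{1166616}$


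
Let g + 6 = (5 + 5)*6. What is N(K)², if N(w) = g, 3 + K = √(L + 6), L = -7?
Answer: 2916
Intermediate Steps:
g = 54 (g = -6 + (5 + 5)*6 = -6 + 10*6 = -6 + 60 = 54)
K = -3 + I (K = -3 + √(-7 + 6) = -3 + √(-1) = -3 + I ≈ -3.0 + 1.0*I)
N(w) = 54
N(K)² = 54² = 2916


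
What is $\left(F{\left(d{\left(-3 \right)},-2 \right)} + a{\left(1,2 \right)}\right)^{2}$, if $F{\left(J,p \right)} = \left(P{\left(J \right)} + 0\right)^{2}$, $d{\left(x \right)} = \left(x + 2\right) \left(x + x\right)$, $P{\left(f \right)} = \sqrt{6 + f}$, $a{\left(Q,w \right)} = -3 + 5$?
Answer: $196$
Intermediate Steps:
$a{\left(Q,w \right)} = 2$
$d{\left(x \right)} = 2 x \left(2 + x\right)$ ($d{\left(x \right)} = \left(2 + x\right) 2 x = 2 x \left(2 + x\right)$)
$F{\left(J,p \right)} = 6 + J$ ($F{\left(J,p \right)} = \left(\sqrt{6 + J} + 0\right)^{2} = \left(\sqrt{6 + J}\right)^{2} = 6 + J$)
$\left(F{\left(d{\left(-3 \right)},-2 \right)} + a{\left(1,2 \right)}\right)^{2} = \left(\left(6 + 2 \left(-3\right) \left(2 - 3\right)\right) + 2\right)^{2} = \left(\left(6 + 2 \left(-3\right) \left(-1\right)\right) + 2\right)^{2} = \left(\left(6 + 6\right) + 2\right)^{2} = \left(12 + 2\right)^{2} = 14^{2} = 196$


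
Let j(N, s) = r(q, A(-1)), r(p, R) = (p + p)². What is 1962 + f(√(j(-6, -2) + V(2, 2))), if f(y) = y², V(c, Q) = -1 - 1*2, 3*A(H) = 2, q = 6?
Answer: 2103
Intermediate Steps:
A(H) = ⅔ (A(H) = (⅓)*2 = ⅔)
r(p, R) = 4*p² (r(p, R) = (2*p)² = 4*p²)
j(N, s) = 144 (j(N, s) = 4*6² = 4*36 = 144)
V(c, Q) = -3 (V(c, Q) = -1 - 2 = -3)
1962 + f(√(j(-6, -2) + V(2, 2))) = 1962 + (√(144 - 3))² = 1962 + (√141)² = 1962 + 141 = 2103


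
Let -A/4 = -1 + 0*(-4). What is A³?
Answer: 64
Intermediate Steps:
A = 4 (A = -4*(-1 + 0*(-4)) = -4*(-1 + 0) = -4*(-1) = 4)
A³ = 4³ = 64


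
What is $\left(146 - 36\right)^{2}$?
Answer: $12100$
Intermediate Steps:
$\left(146 - 36\right)^{2} = 110^{2} = 12100$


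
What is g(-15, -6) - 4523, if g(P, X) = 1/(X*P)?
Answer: -407069/90 ≈ -4523.0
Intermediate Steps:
g(P, X) = 1/(P*X)
g(-15, -6) - 4523 = 1/(-15*(-6)) - 4523 = -1/15*(-⅙) - 4523 = 1/90 - 4523 = -407069/90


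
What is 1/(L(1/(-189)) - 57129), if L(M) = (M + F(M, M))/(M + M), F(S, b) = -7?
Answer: -1/56467 ≈ -1.7709e-5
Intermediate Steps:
L(M) = (-7 + M)/(2*M) (L(M) = (M - 7)/(M + M) = (-7 + M)/((2*M)) = (-7 + M)*(1/(2*M)) = (-7 + M)/(2*M))
1/(L(1/(-189)) - 57129) = 1/((-7 + 1/(-189))/(2*(1/(-189))) - 57129) = 1/((-7 - 1/189)/(2*(-1/189)) - 57129) = 1/((1/2)*(-189)*(-1324/189) - 57129) = 1/(662 - 57129) = 1/(-56467) = -1/56467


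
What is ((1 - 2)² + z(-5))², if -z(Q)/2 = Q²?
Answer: 2401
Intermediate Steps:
z(Q) = -2*Q²
((1 - 2)² + z(-5))² = ((1 - 2)² - 2*(-5)²)² = ((-1)² - 2*25)² = (1 - 50)² = (-49)² = 2401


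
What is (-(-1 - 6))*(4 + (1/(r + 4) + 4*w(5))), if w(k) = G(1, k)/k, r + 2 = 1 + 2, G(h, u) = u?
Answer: 287/5 ≈ 57.400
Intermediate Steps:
r = 1 (r = -2 + (1 + 2) = -2 + 3 = 1)
w(k) = 1 (w(k) = k/k = 1)
(-(-1 - 6))*(4 + (1/(r + 4) + 4*w(5))) = (-(-1 - 6))*(4 + (1/(1 + 4) + 4*1)) = (-1*(-7))*(4 + (1/5 + 4)) = 7*(4 + (1/5 + 4)) = 7*(4 + 21/5) = 7*(41/5) = 287/5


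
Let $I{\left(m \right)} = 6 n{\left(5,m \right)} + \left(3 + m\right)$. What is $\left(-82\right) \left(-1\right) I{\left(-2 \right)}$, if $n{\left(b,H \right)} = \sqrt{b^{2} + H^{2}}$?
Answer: $82 + 492 \sqrt{29} \approx 2731.5$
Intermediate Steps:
$n{\left(b,H \right)} = \sqrt{H^{2} + b^{2}}$
$I{\left(m \right)} = 3 + m + 6 \sqrt{25 + m^{2}}$ ($I{\left(m \right)} = 6 \sqrt{m^{2} + 5^{2}} + \left(3 + m\right) = 6 \sqrt{m^{2} + 25} + \left(3 + m\right) = 6 \sqrt{25 + m^{2}} + \left(3 + m\right) = 3 + m + 6 \sqrt{25 + m^{2}}$)
$\left(-82\right) \left(-1\right) I{\left(-2 \right)} = \left(-82\right) \left(-1\right) \left(3 - 2 + 6 \sqrt{25 + \left(-2\right)^{2}}\right) = 82 \left(3 - 2 + 6 \sqrt{25 + 4}\right) = 82 \left(3 - 2 + 6 \sqrt{29}\right) = 82 \left(1 + 6 \sqrt{29}\right) = 82 + 492 \sqrt{29}$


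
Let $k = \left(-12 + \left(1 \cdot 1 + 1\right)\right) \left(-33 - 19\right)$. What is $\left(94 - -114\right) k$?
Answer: $108160$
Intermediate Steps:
$k = 520$ ($k = \left(-12 + \left(1 + 1\right)\right) \left(-52\right) = \left(-12 + 2\right) \left(-52\right) = \left(-10\right) \left(-52\right) = 520$)
$\left(94 - -114\right) k = \left(94 - -114\right) 520 = \left(94 + 114\right) 520 = 208 \cdot 520 = 108160$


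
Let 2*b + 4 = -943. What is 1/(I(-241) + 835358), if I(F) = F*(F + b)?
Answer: 2/2015105 ≈ 9.9250e-7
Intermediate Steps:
b = -947/2 (b = -2 + (½)*(-943) = -2 - 943/2 = -947/2 ≈ -473.50)
I(F) = F*(-947/2 + F) (I(F) = F*(F - 947/2) = F*(-947/2 + F))
1/(I(-241) + 835358) = 1/((½)*(-241)*(-947 + 2*(-241)) + 835358) = 1/((½)*(-241)*(-947 - 482) + 835358) = 1/((½)*(-241)*(-1429) + 835358) = 1/(344389/2 + 835358) = 1/(2015105/2) = 2/2015105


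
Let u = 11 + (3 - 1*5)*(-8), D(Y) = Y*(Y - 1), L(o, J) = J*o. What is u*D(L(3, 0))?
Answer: 0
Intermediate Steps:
D(Y) = Y*(-1 + Y)
u = 27 (u = 11 + (3 - 5)*(-8) = 11 - 2*(-8) = 11 + 16 = 27)
u*D(L(3, 0)) = 27*((0*3)*(-1 + 0*3)) = 27*(0*(-1 + 0)) = 27*(0*(-1)) = 27*0 = 0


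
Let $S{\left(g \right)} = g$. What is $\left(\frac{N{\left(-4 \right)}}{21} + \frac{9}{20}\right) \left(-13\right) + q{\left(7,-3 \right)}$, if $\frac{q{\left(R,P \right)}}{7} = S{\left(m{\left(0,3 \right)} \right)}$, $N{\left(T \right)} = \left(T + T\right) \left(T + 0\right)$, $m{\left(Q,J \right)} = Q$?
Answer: $- \frac{10777}{420} \approx -25.66$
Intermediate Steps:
$N{\left(T \right)} = 2 T^{2}$ ($N{\left(T \right)} = 2 T T = 2 T^{2}$)
$q{\left(R,P \right)} = 0$ ($q{\left(R,P \right)} = 7 \cdot 0 = 0$)
$\left(\frac{N{\left(-4 \right)}}{21} + \frac{9}{20}\right) \left(-13\right) + q{\left(7,-3 \right)} = \left(\frac{2 \left(-4\right)^{2}}{21} + \frac{9}{20}\right) \left(-13\right) + 0 = \left(2 \cdot 16 \cdot \frac{1}{21} + 9 \cdot \frac{1}{20}\right) \left(-13\right) + 0 = \left(32 \cdot \frac{1}{21} + \frac{9}{20}\right) \left(-13\right) + 0 = \left(\frac{32}{21} + \frac{9}{20}\right) \left(-13\right) + 0 = \frac{829}{420} \left(-13\right) + 0 = - \frac{10777}{420} + 0 = - \frac{10777}{420}$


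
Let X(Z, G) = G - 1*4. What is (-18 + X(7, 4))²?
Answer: 324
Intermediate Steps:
X(Z, G) = -4 + G (X(Z, G) = G - 4 = -4 + G)
(-18 + X(7, 4))² = (-18 + (-4 + 4))² = (-18 + 0)² = (-18)² = 324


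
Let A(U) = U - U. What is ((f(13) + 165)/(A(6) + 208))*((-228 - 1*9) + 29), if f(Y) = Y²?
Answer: -334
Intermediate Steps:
A(U) = 0
((f(13) + 165)/(A(6) + 208))*((-228 - 1*9) + 29) = ((13² + 165)/(0 + 208))*((-228 - 1*9) + 29) = ((169 + 165)/208)*((-228 - 9) + 29) = (334*(1/208))*(-237 + 29) = (167/104)*(-208) = -334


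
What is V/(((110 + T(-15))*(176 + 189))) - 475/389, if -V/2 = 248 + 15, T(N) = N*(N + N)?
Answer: -48647307/39755800 ≈ -1.2237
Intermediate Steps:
T(N) = 2*N**2 (T(N) = N*(2*N) = 2*N**2)
V = -526 (V = -2*(248 + 15) = -2*263 = -526)
V/(((110 + T(-15))*(176 + 189))) - 475/389 = -526*1/((110 + 2*(-15)**2)*(176 + 189)) - 475/389 = -526*1/(365*(110 + 2*225)) - 475*1/389 = -526*1/(365*(110 + 450)) - 475/389 = -526/(560*365) - 475/389 = -526/204400 - 475/389 = -526*1/204400 - 475/389 = -263/102200 - 475/389 = -48647307/39755800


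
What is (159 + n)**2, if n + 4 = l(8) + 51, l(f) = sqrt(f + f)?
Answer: 44100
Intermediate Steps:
l(f) = sqrt(2)*sqrt(f) (l(f) = sqrt(2*f) = sqrt(2)*sqrt(f))
n = 51 (n = -4 + (sqrt(2)*sqrt(8) + 51) = -4 + (sqrt(2)*(2*sqrt(2)) + 51) = -4 + (4 + 51) = -4 + 55 = 51)
(159 + n)**2 = (159 + 51)**2 = 210**2 = 44100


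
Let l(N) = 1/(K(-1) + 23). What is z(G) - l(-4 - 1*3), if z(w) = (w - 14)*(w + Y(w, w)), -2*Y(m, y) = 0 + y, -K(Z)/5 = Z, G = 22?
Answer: 2463/28 ≈ 87.964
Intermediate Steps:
K(Z) = -5*Z
Y(m, y) = -y/2 (Y(m, y) = -(0 + y)/2 = -y/2)
l(N) = 1/28 (l(N) = 1/(-5*(-1) + 23) = 1/(5 + 23) = 1/28)
z(w) = w*(-14 + w)/2 (z(w) = (w - 14)*(w - w/2) = (-14 + w)*(w/2) = w*(-14 + w)/2)
z(G) - l(-4 - 1*3) = (½)*22*(-14 + 22) - 1*1/28 = (½)*22*8 - 1/28 = 88 - 1/28 = 2463/28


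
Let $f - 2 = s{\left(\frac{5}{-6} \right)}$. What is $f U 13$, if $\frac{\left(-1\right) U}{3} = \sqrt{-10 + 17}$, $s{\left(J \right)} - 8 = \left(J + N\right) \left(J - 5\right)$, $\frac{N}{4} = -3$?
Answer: $- \frac{39715 \sqrt{7}}{12} \approx -8756.3$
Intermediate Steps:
$N = -12$ ($N = 4 \left(-3\right) = -12$)
$s{\left(J \right)} = 8 + \left(-12 + J\right) \left(-5 + J\right)$ ($s{\left(J \right)} = 8 + \left(J - 12\right) \left(J - 5\right) = 8 + \left(-12 + J\right) \left(-5 + J\right)$)
$f = \frac{3055}{36}$ ($f = 2 + \left(68 + \left(\frac{5}{-6}\right)^{2} - 17 \frac{5}{-6}\right) = 2 + \left(68 + \left(5 \left(- \frac{1}{6}\right)\right)^{2} - 17 \cdot 5 \left(- \frac{1}{6}\right)\right) = 2 + \left(68 + \left(- \frac{5}{6}\right)^{2} - - \frac{85}{6}\right) = 2 + \left(68 + \frac{25}{36} + \frac{85}{6}\right) = 2 + \frac{2983}{36} = \frac{3055}{36} \approx 84.861$)
$U = - 3 \sqrt{7}$ ($U = - 3 \sqrt{-10 + 17} = - 3 \sqrt{7} \approx -7.9373$)
$f U 13 = \frac{3055 \left(- 3 \sqrt{7}\right)}{36} \cdot 13 = - \frac{3055 \sqrt{7}}{12} \cdot 13 = - \frac{39715 \sqrt{7}}{12}$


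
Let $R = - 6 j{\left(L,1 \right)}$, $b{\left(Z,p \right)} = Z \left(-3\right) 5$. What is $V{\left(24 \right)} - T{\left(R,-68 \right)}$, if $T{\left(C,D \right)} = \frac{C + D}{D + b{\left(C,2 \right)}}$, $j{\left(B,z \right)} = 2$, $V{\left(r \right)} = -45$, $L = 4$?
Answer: $- \frac{310}{7} \approx -44.286$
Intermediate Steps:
$b{\left(Z,p \right)} = - 15 Z$ ($b{\left(Z,p \right)} = - 3 Z 5 = - 15 Z$)
$R = -12$ ($R = \left(-6\right) 2 = -12$)
$T{\left(C,D \right)} = \frac{C + D}{D - 15 C}$
$V{\left(24 \right)} - T{\left(R,-68 \right)} = -45 - \frac{\left(-1\right) \left(-12\right) - -68}{\left(-1\right) \left(-68\right) + 15 \left(-12\right)} = -45 - \frac{12 + 68}{68 - 180} = -45 - \frac{1}{-112} \cdot 80 = -45 - \left(- \frac{1}{112}\right) 80 = -45 - - \frac{5}{7} = -45 + \frac{5}{7} = - \frac{310}{7}$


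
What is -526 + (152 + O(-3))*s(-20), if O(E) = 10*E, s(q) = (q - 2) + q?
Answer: -5650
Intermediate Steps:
s(q) = -2 + 2*q (s(q) = (-2 + q) + q = -2 + 2*q)
-526 + (152 + O(-3))*s(-20) = -526 + (152 + 10*(-3))*(-2 + 2*(-20)) = -526 + (152 - 30)*(-2 - 40) = -526 + 122*(-42) = -526 - 5124 = -5650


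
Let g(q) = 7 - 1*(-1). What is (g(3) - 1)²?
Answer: 49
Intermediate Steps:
g(q) = 8 (g(q) = 7 + 1 = 8)
(g(3) - 1)² = (8 - 1)² = 7² = 49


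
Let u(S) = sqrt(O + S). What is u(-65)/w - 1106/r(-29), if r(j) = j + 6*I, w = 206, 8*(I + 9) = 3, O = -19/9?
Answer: 4424/323 + I*sqrt(151)/309 ≈ 13.697 + 0.039768*I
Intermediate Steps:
O = -19/9 (O = -19*1/9 = -19/9 ≈ -2.1111)
u(S) = sqrt(-19/9 + S)
I = -69/8 (I = -9 + (1/8)*3 = -9 + 3/8 = -69/8 ≈ -8.6250)
r(j) = -207/4 + j (r(j) = j + 6*(-69/8) = j - 207/4 = -207/4 + j)
u(-65)/w - 1106/r(-29) = (sqrt(-19 + 9*(-65))/3)/206 - 1106/(-207/4 - 29) = (sqrt(-19 - 585)/3)*(1/206) - 1106/(-323/4) = (sqrt(-604)/3)*(1/206) - 1106*(-4/323) = ((2*I*sqrt(151))/3)*(1/206) + 4424/323 = (2*I*sqrt(151)/3)*(1/206) + 4424/323 = I*sqrt(151)/309 + 4424/323 = 4424/323 + I*sqrt(151)/309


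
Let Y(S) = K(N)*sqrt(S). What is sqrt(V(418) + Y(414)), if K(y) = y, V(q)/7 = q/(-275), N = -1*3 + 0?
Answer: sqrt(-266 - 225*sqrt(46))/5 ≈ 8.4665*I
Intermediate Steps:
N = -3 (N = -3 + 0 = -3)
V(q) = -7*q/275 (V(q) = 7*(q/(-275)) = 7*(q*(-1/275)) = 7*(-q/275) = -7*q/275)
Y(S) = -3*sqrt(S)
sqrt(V(418) + Y(414)) = sqrt(-7/275*418 - 9*sqrt(46)) = sqrt(-266/25 - 9*sqrt(46))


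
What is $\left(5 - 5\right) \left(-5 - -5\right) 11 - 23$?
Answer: $-23$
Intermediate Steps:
$\left(5 - 5\right) \left(-5 - -5\right) 11 - 23 = 0 \left(-5 + 5\right) 11 - 23 = 0 \cdot 0 \cdot 11 - 23 = 0 \cdot 11 - 23 = 0 - 23 = -23$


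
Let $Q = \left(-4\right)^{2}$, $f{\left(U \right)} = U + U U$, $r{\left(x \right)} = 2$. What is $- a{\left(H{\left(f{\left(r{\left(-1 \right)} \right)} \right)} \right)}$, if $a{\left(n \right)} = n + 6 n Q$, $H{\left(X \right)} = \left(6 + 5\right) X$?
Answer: $-6402$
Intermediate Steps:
$f{\left(U \right)} = U + U^{2}$
$Q = 16$
$H{\left(X \right)} = 11 X$
$a{\left(n \right)} = 97 n$ ($a{\left(n \right)} = n + 6 n 16 = n + 96 n = 97 n$)
$- a{\left(H{\left(f{\left(r{\left(-1 \right)} \right)} \right)} \right)} = - 97 \cdot 11 \cdot 2 \left(1 + 2\right) = - 97 \cdot 11 \cdot 2 \cdot 3 = - 97 \cdot 11 \cdot 6 = - 97 \cdot 66 = \left(-1\right) 6402 = -6402$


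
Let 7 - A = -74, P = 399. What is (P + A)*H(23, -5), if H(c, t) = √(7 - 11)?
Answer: 960*I ≈ 960.0*I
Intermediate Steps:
H(c, t) = 2*I (H(c, t) = √(-4) = 2*I)
A = 81 (A = 7 - 1*(-74) = 7 + 74 = 81)
(P + A)*H(23, -5) = (399 + 81)*(2*I) = 480*(2*I) = 960*I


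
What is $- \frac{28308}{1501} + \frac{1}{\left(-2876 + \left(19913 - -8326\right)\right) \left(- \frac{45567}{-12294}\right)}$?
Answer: $- \frac{3635109445286}{192747716369} \approx -18.859$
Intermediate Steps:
$- \frac{28308}{1501} + \frac{1}{\left(-2876 + \left(19913 - -8326\right)\right) \left(- \frac{45567}{-12294}\right)} = \left(-28308\right) \frac{1}{1501} + \frac{1}{\left(-2876 + \left(19913 + 8326\right)\right) \left(\left(-45567\right) \left(- \frac{1}{12294}\right)\right)} = - \frac{28308}{1501} + \frac{1}{\left(-2876 + 28239\right) \frac{5063}{1366}} = - \frac{28308}{1501} + \frac{1}{25363} \cdot \frac{1366}{5063} = - \frac{28308}{1501} + \frac{1366}{128412869} = - \frac{3635109445286}{192747716369}$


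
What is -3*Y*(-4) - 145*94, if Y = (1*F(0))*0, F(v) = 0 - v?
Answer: -13630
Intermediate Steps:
F(v) = -v
Y = 0 (Y = (1*(-1*0))*0 = (1*0)*0 = 0*0 = 0)
-3*Y*(-4) - 145*94 = -3*0*(-4) - 145*94 = 0*(-4) - 13630 = 0 - 13630 = -13630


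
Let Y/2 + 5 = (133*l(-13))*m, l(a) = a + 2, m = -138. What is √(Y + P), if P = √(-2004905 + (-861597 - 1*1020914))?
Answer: √(403778 + 2*I*√971854) ≈ 635.44 + 1.551*I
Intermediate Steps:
l(a) = 2 + a
P = 2*I*√971854 (P = √(-2004905 + (-861597 - 1020914)) = √(-2004905 - 1882511) = √(-3887416) = 2*I*√971854 ≈ 1971.7*I)
Y = 403778 (Y = -10 + 2*((133*(2 - 13))*(-138)) = -10 + 2*((133*(-11))*(-138)) = -10 + 2*(-1463*(-138)) = -10 + 2*201894 = -10 + 403788 = 403778)
√(Y + P) = √(403778 + 2*I*√971854)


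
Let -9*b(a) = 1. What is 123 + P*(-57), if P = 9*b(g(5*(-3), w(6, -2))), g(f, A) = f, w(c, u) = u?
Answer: 180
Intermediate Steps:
b(a) = -1/9 (b(a) = -1/9*1 = -1/9)
P = -1 (P = 9*(-1/9) = -1)
123 + P*(-57) = 123 - 1*(-57) = 123 + 57 = 180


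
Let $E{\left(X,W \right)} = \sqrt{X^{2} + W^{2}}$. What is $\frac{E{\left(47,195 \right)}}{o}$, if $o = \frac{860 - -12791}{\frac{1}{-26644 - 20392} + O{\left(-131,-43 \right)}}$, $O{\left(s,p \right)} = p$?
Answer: $- \frac{2022549 \sqrt{40234}}{642088436} \approx -0.63183$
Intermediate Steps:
$E{\left(X,W \right)} = \sqrt{W^{2} + X^{2}}$
$o = - \frac{642088436}{2022549}$ ($o = \frac{860 - -12791}{\frac{1}{-26644 - 20392} - 43} = \frac{860 + \left(-11611 + 24402\right)}{\frac{1}{-47036} - 43} = \frac{860 + 12791}{- \frac{1}{47036} - 43} = \frac{13651}{- \frac{2022549}{47036}} = 13651 \left(- \frac{47036}{2022549}\right) = - \frac{642088436}{2022549} \approx -317.46$)
$\frac{E{\left(47,195 \right)}}{o} = \frac{\sqrt{195^{2} + 47^{2}}}{- \frac{642088436}{2022549}} = \sqrt{38025 + 2209} \left(- \frac{2022549}{642088436}\right) = \sqrt{40234} \left(- \frac{2022549}{642088436}\right) = - \frac{2022549 \sqrt{40234}}{642088436}$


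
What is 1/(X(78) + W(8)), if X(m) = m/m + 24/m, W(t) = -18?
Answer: -13/217 ≈ -0.059908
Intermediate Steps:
X(m) = 1 + 24/m
1/(X(78) + W(8)) = 1/((24 + 78)/78 - 18) = 1/((1/78)*102 - 18) = 1/(17/13 - 18) = 1/(-217/13) = -13/217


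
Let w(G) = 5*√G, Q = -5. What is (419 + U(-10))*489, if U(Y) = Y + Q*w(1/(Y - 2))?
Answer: 200001 - 4075*I*√3/2 ≈ 2.0e+5 - 3529.1*I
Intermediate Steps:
U(Y) = Y - 25*√(1/(-2 + Y)) (U(Y) = Y - 25*√(1/(Y - 2)) = Y - 25*√(1/(-2 + Y)))
(419 + U(-10))*489 = (419 + (-10 - 25*I*√3/6))*489 = (409 - 25*I*√3/6)*489 = 200001 - 4075*I*√3/2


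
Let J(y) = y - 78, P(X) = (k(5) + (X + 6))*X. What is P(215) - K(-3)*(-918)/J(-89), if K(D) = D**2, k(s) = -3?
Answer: 7819028/167 ≈ 46821.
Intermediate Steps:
P(X) = X*(3 + X) (P(X) = (-3 + (X + 6))*X = (-3 + (6 + X))*X = (3 + X)*X = X*(3 + X))
J(y) = -78 + y
P(215) - K(-3)*(-918)/J(-89) = 215*(3 + 215) - (-3)**2*(-918)/(-78 - 89) = 215*218 - 9*(-918)/(-167) = 46870 - (-8262)*(-1)/167 = 46870 - 1*8262/167 = 46870 - 8262/167 = 7819028/167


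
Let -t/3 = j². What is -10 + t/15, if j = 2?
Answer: -54/5 ≈ -10.800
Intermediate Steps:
t = -12 (t = -3*2² = -3*4 = -12)
-10 + t/15 = -10 - 12/15 = -10 - 12*1/15 = -10 - ⅘ = -54/5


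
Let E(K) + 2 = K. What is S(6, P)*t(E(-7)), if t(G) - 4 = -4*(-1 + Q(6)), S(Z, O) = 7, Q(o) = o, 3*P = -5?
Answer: -112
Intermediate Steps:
P = -5/3 (P = (1/3)*(-5) = -5/3 ≈ -1.6667)
E(K) = -2 + K
t(G) = -16 (t(G) = 4 - 4*(-1 + 6) = 4 - 4*5 = 4 - 20 = -16)
S(6, P)*t(E(-7)) = 7*(-16) = -112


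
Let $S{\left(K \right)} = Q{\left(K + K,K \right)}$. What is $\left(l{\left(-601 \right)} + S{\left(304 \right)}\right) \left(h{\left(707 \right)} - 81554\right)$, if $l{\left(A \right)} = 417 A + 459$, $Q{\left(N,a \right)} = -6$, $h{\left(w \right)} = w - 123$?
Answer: $20255779080$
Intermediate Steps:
$h{\left(w \right)} = -123 + w$
$S{\left(K \right)} = -6$
$l{\left(A \right)} = 459 + 417 A$
$\left(l{\left(-601 \right)} + S{\left(304 \right)}\right) \left(h{\left(707 \right)} - 81554\right) = \left(\left(459 + 417 \left(-601\right)\right) - 6\right) \left(\left(-123 + 707\right) - 81554\right) = \left(\left(459 - 250617\right) - 6\right) \left(584 - 81554\right) = \left(-250158 - 6\right) \left(-80970\right) = \left(-250164\right) \left(-80970\right) = 20255779080$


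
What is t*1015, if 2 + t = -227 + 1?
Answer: -231420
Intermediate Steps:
t = -228 (t = -2 + (-227 + 1) = -2 - 226 = -228)
t*1015 = -228*1015 = -231420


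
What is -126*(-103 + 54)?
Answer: 6174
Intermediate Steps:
-126*(-103 + 54) = -126*(-49) = 6174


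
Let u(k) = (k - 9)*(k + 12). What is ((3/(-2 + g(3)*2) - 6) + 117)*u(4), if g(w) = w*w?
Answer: -8895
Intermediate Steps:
g(w) = w²
u(k) = (-9 + k)*(12 + k)
((3/(-2 + g(3)*2) - 6) + 117)*u(4) = ((3/(-2 + 3²*2) - 6) + 117)*(-108 + 4² + 3*4) = ((3/(-2 + 9*2) - 6) + 117)*(-108 + 16 + 12) = ((3/(-2 + 18) - 6) + 117)*(-80) = ((3/16 - 6) + 117)*(-80) = (-93/16 + 117)*(-80) = (1779/16)*(-80) = -8895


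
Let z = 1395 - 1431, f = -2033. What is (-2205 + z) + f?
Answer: -4274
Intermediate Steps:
z = -36
(-2205 + z) + f = (-2205 - 36) - 2033 = -2241 - 2033 = -4274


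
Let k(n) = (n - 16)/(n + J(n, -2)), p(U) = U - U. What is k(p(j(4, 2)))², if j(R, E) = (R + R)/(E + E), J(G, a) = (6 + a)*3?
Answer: 16/9 ≈ 1.7778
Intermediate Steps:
J(G, a) = 18 + 3*a
j(R, E) = R/E (j(R, E) = (2*R)/((2*E)) = (2*R)*(1/(2*E)) = R/E)
p(U) = 0
k(n) = (-16 + n)/(12 + n) (k(n) = (n - 16)/(n + (18 + 3*(-2))) = (-16 + n)/(n + (18 - 6)) = (-16 + n)/(n + 12) = (-16 + n)/(12 + n))
k(p(j(4, 2)))² = ((-16 + 0)/(12 + 0))² = (-16/12)² = ((1/12)*(-16))² = (-4/3)² = 16/9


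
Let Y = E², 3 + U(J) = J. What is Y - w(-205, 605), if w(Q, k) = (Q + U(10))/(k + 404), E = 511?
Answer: 263471287/1009 ≈ 2.6112e+5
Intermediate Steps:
U(J) = -3 + J
Y = 261121 (Y = 511² = 261121)
w(Q, k) = (7 + Q)/(404 + k) (w(Q, k) = (Q + (-3 + 10))/(k + 404) = (Q + 7)/(404 + k) = (7 + Q)/(404 + k))
Y - w(-205, 605) = 261121 - (7 - 205)/(404 + 605) = 261121 - (-198)/1009 = 261121 - 1*(-198/1009) = 261121 + 198/1009 = 263471287/1009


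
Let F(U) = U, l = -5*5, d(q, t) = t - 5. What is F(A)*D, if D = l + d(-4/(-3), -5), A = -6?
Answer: 210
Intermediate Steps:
d(q, t) = -5 + t
l = -25
D = -35 (D = -25 + (-5 - 5) = -25 - 10 = -35)
F(A)*D = -6*(-35) = 210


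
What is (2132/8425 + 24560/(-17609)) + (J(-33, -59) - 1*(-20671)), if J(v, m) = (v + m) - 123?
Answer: 3034597380588/148355825 ≈ 20455.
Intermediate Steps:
J(v, m) = -123 + m + v (J(v, m) = (m + v) - 123 = -123 + m + v)
(2132/8425 + 24560/(-17609)) + (J(-33, -59) - 1*(-20671)) = (2132/8425 + 24560/(-17609)) + ((-123 - 59 - 33) - 1*(-20671)) = (2132*(1/8425) + 24560*(-1/17609)) + (-215 + 20671) = (2132/8425 - 24560/17609) + 20456 = -169375612/148355825 + 20456 = 3034597380588/148355825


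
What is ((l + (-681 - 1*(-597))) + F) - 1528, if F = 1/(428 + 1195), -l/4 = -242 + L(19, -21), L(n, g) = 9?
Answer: -1103639/1623 ≈ -680.00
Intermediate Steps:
l = 932 (l = -4*(-242 + 9) = -4*(-233) = 932)
F = 1/1623 ≈ 0.00061614
((l + (-681 - 1*(-597))) + F) - 1528 = ((932 + (-681 - 1*(-597))) + 1/1623) - 1528 = ((932 + (-681 + 597)) + 1/1623) - 1528 = ((932 - 84) + 1/1623) - 1528 = (848 + 1/1623) - 1528 = 1376305/1623 - 1528 = -1103639/1623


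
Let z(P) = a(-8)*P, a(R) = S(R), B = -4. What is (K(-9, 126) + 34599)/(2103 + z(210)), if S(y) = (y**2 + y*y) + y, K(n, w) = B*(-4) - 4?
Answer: 11537/9101 ≈ 1.2677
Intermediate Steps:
K(n, w) = 12 (K(n, w) = -4*(-4) - 4 = 16 - 4 = 12)
S(y) = y + 2*y**2 (S(y) = (y**2 + y**2) + y = 2*y**2 + y = y + 2*y**2)
a(R) = R*(1 + 2*R)
z(P) = 120*P (z(P) = (-8*(1 + 2*(-8)))*P = (-8*(1 - 16))*P = (-8*(-15))*P = 120*P)
(K(-9, 126) + 34599)/(2103 + z(210)) = (12 + 34599)/(2103 + 120*210) = 34611/(2103 + 25200) = 34611/27303 = 34611*(1/27303) = 11537/9101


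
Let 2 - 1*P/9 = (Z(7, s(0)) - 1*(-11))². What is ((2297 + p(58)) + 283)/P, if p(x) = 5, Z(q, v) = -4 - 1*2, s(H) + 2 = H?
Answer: -2585/207 ≈ -12.488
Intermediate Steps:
s(H) = -2 + H
Z(q, v) = -6 (Z(q, v) = -4 - 2 = -6)
P = -207 (P = 18 - 9*(-6 - 1*(-11))² = 18 - 9*(-6 + 11)² = 18 - 9*5² = 18 - 9*25 = 18 - 225 = -207)
((2297 + p(58)) + 283)/P = ((2297 + 5) + 283)/(-207) = (2302 + 283)*(-1/207) = 2585*(-1/207) = -2585/207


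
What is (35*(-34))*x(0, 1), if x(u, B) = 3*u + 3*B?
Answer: -3570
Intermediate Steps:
x(u, B) = 3*B + 3*u
(35*(-34))*x(0, 1) = (35*(-34))*(3*1 + 3*0) = -1190*(3 + 0) = -1190*3 = -3570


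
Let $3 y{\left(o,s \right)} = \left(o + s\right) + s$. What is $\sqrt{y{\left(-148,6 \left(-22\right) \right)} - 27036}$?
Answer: $\frac{4 i \sqrt{15285}}{3} \approx 164.84 i$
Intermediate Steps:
$y{\left(o,s \right)} = \frac{o}{3} + \frac{2 s}{3}$ ($y{\left(o,s \right)} = \frac{\left(o + s\right) + s}{3} = \frac{o + 2 s}{3} = \frac{o}{3} + \frac{2 s}{3}$)
$\sqrt{y{\left(-148,6 \left(-22\right) \right)} - 27036} = \sqrt{\left(\frac{1}{3} \left(-148\right) + \frac{2 \cdot 6 \left(-22\right)}{3}\right) - 27036} = \sqrt{\left(- \frac{148}{3} + \frac{2}{3} \left(-132\right)\right) - 27036} = \sqrt{\left(- \frac{148}{3} - 88\right) - 27036} = \sqrt{- \frac{412}{3} - 27036} = \sqrt{- \frac{81520}{3}} = \frac{4 i \sqrt{15285}}{3}$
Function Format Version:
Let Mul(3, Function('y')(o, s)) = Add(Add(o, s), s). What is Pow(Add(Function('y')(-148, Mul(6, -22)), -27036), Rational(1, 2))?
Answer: Mul(Rational(4, 3), I, Pow(15285, Rational(1, 2))) ≈ Mul(164.84, I)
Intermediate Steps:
Function('y')(o, s) = Add(Mul(Rational(1, 3), o), Mul(Rational(2, 3), s)) (Function('y')(o, s) = Mul(Rational(1, 3), Add(Add(o, s), s)) = Mul(Rational(1, 3), Add(o, Mul(2, s))) = Add(Mul(Rational(1, 3), o), Mul(Rational(2, 3), s)))
Pow(Add(Function('y')(-148, Mul(6, -22)), -27036), Rational(1, 2)) = Pow(Add(Add(Mul(Rational(1, 3), -148), Mul(Rational(2, 3), Mul(6, -22))), -27036), Rational(1, 2)) = Pow(Add(Add(Rational(-148, 3), Mul(Rational(2, 3), -132)), -27036), Rational(1, 2)) = Pow(Add(Add(Rational(-148, 3), -88), -27036), Rational(1, 2)) = Pow(Add(Rational(-412, 3), -27036), Rational(1, 2)) = Pow(Rational(-81520, 3), Rational(1, 2)) = Mul(Rational(4, 3), I, Pow(15285, Rational(1, 2)))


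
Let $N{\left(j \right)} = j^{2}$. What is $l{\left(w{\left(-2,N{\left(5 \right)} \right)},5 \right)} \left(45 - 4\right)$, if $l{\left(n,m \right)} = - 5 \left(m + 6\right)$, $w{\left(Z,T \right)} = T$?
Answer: $-2255$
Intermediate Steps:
$l{\left(n,m \right)} = -30 - 5 m$ ($l{\left(n,m \right)} = - 5 \left(6 + m\right) = -30 - 5 m$)
$l{\left(w{\left(-2,N{\left(5 \right)} \right)},5 \right)} \left(45 - 4\right) = \left(-30 - 25\right) \left(45 - 4\right) = \left(-30 - 25\right) 41 = \left(-55\right) 41 = -2255$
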